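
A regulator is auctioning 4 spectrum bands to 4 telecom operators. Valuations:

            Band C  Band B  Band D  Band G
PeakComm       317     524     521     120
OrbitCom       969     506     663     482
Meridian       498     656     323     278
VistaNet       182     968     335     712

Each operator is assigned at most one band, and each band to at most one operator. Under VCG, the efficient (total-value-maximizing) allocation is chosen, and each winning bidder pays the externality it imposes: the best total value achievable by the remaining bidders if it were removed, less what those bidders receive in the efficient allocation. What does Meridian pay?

Efficient allocation: PeakComm→Band D ($521M), OrbitCom→Band C ($969M), Meridian→Band B ($656M), VistaNet→Band G ($712M); total welfare W = $2858M.
Meridian receives Band B at value $656M, so the others get W − 656 = $2202M.
Without Meridian: best allocation of the remaining 3 bidders over all 4 bands is PeakComm→Band D ($521M), OrbitCom→Band C ($969M), VistaNet→Band B ($968M), total $2458M.
VCG payment = (others' best without Meridian) − (others' welfare with Meridian) = 2458 − 2202 = $256M.

Meridian pays $256M.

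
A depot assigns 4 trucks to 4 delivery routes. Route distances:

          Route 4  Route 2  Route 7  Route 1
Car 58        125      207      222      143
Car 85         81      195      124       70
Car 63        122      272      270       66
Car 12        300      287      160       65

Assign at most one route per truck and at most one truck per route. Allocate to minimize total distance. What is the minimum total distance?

This is a one-to-one assignment (minimum-cost bipartite matching).
Optimal: Car 58→Route 2 (207 km), Car 85→Route 4 (81 km), Car 63→Route 1 (66 km), Car 12→Route 7 (160 km) — total 207+81+66+160 = 514 km.
Row-greedy (each truck in turn takes its cheapest remaining route) gives 752 km, worse by 238.
Swapping Car 63↔Car 12 (Car 63→Route 7 270 km, Car 12→Route 1 65 km) adds 109.
No other one-to-one assignment undercuts 514 km.

Minimum total: 514 km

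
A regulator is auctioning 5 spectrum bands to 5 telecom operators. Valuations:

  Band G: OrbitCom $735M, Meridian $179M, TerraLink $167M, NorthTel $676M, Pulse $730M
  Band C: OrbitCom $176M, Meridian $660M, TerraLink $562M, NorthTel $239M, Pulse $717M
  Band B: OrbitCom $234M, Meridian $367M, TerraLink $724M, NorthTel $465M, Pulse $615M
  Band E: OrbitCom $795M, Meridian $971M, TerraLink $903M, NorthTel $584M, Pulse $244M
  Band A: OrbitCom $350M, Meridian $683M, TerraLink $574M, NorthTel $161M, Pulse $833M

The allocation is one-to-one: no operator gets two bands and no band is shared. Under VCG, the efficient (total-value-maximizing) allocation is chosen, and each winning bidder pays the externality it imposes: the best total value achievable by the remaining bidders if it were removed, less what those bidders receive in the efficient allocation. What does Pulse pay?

Pulse pays $23M.

Efficient allocation: OrbitCom→Band E ($795M), Meridian→Band C ($660M), TerraLink→Band B ($724M), NorthTel→Band G ($676M), Pulse→Band A ($833M); total welfare W = $3688M.
Pulse receives Band A at value $833M, so the others get W − 833 = $2855M.
Without Pulse: best allocation of the remaining 4 bidders over all 5 bands is OrbitCom→Band E ($795M), Meridian→Band A ($683M), TerraLink→Band B ($724M), NorthTel→Band G ($676M), total $2878M.
VCG payment = (others' best without Pulse) − (others' welfare with Pulse) = 2878 − 2855 = $23M.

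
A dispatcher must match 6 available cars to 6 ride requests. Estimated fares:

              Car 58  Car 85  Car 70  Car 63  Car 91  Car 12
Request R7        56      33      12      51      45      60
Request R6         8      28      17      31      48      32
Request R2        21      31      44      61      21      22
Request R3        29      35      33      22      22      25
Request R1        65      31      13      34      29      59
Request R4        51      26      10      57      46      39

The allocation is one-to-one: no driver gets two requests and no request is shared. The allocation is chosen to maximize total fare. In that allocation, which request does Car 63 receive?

Optimal: Car 58→Request R1 ($65), Car 85→Request R3 ($35), Car 70→Request R2 ($44), Car 63→Request R4 ($57), Car 91→Request R6 ($48), Car 12→Request R7 ($60) — total 65+35+44+57+48+60 = $309.
Max-entry greedy (repeatedly take the single best remaining cell) gives $279, worse by 30.
Next-best assignment: Car 58→Request R7, Car 85→Request R3, Car 70→Request R2, Car 63→Request R4, Car 91→Request R6, Car 12→Request R1 = $299.
Car 63's own top request is Request R2 ($61), but forcing Car 63→Request R2 and reassigning the rest optimally gives only $293 — worse by 16.

Car 63 receives Request R4.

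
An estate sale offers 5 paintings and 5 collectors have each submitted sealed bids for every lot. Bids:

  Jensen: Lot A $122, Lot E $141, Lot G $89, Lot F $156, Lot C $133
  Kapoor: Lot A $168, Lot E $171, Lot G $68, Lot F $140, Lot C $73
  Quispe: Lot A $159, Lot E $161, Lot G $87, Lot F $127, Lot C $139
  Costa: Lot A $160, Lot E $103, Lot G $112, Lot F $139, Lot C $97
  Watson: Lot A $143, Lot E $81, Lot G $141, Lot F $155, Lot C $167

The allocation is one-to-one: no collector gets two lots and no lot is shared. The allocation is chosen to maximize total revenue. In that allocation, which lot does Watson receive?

Treat this as an assignment problem: match each collector to one lot.
Optimal: Jensen→Lot F ($156), Kapoor→Lot E ($171), Quispe→Lot C ($139), Costa→Lot A ($160), Watson→Lot G ($141) — total 156+171+139+160+141 = $767.
Column-greedy (each lot in turn goes to its best remaining collector) gives $723, worse by 44.
Next-best assignment: Jensen→Lot F, Kapoor→Lot E, Quispe→Lot A, Costa→Lot G, Watson→Lot C = $765.
Swapping Kapoor↔Jensen (Kapoor→Lot F $140, Jensen→Lot E $141) loses 46.
Watson's own top lot is Lot C ($167), but forcing Watson→Lot C and reassigning the rest optimally gives only $765 — worse by 2.

Watson receives Lot G.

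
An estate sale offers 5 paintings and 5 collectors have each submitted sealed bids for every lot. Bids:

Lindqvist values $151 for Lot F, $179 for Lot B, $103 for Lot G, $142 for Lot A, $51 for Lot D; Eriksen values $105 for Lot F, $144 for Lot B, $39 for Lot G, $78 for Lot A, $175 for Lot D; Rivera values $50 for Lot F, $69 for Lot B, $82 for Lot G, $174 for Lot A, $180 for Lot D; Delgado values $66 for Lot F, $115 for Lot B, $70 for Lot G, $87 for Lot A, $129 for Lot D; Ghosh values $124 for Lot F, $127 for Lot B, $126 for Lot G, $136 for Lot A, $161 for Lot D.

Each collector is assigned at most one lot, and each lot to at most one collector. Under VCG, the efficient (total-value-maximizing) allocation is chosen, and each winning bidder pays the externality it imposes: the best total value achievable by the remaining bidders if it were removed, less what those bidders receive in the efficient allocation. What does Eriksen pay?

Eriksen pays $42.

Efficient allocation: Lindqvist→Lot F ($151), Eriksen→Lot D ($175), Rivera→Lot A ($174), Delgado→Lot B ($115), Ghosh→Lot G ($126); total welfare W = $741.
Eriksen receives Lot D at value $175, so the others get W − 175 = $566.
Without Eriksen: best allocation of the remaining 4 bidders over all 5 lots is Lindqvist→Lot B ($179), Rivera→Lot A ($174), Delgado→Lot D ($129), Ghosh→Lot G ($126), total $608.
VCG payment = (others' best without Eriksen) − (others' welfare with Eriksen) = 608 − 566 = $42.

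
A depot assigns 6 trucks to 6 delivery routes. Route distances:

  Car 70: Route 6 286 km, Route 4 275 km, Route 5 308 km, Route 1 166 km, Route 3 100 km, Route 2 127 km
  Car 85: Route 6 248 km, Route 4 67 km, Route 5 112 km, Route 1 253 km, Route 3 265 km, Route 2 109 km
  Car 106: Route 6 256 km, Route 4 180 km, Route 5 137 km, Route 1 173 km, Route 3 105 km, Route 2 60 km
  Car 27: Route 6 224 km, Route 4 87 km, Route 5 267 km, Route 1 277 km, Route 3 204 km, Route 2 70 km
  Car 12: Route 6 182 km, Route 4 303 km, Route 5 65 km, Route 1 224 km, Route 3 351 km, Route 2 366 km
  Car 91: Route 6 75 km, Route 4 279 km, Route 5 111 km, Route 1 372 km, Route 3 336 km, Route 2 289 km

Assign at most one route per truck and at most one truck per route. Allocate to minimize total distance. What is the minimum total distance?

Min total: 548 km

Optimal: Car 70→Route 1 (166 km), Car 85→Route 4 (67 km), Car 106→Route 3 (105 km), Car 27→Route 2 (70 km), Car 12→Route 5 (65 km), Car 91→Route 6 (75 km) — total 166+67+105+70+65+75 = 548 km.
Min-entry greedy (repeatedly take the single cheapest remaining cell) gives 644 km, worse by 96.
Checked against all permutations: 548 km is optimal.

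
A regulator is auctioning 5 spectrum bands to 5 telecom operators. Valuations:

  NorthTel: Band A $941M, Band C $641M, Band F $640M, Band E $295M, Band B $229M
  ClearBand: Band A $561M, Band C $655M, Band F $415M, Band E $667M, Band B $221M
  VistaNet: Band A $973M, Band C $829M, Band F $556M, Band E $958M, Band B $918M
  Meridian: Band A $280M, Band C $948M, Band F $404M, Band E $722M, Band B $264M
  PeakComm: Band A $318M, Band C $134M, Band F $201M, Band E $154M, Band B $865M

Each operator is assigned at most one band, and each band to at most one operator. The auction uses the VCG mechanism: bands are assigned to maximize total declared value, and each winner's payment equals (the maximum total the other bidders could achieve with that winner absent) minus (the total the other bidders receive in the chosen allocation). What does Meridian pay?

Meridian pays $240M.

Efficient allocation: NorthTel→Band A ($941M), ClearBand→Band F ($415M), VistaNet→Band E ($958M), Meridian→Band C ($948M), PeakComm→Band B ($865M); total welfare W = $4127M.
Meridian receives Band C at value $948M, so the others get W − 948 = $3179M.
Without Meridian: best allocation of the remaining 4 bidders over all 5 bands is NorthTel→Band A ($941M), ClearBand→Band C ($655M), VistaNet→Band E ($958M), PeakComm→Band B ($865M), total $3419M.
VCG payment = (others' best without Meridian) − (others' welfare with Meridian) = 3419 − 3179 = $240M.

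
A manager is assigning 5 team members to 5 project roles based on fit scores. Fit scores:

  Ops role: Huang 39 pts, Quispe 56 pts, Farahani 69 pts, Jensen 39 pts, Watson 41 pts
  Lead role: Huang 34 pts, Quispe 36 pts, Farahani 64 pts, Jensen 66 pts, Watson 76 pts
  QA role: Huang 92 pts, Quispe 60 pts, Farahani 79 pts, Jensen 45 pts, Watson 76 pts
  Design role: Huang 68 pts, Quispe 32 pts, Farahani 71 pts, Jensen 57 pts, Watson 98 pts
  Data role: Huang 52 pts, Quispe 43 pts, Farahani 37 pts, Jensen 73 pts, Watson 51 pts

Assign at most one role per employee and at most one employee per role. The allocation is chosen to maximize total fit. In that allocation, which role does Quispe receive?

Quispe receives Ops role.

This is a one-to-one assignment (maximum-weight bipartite matching).
Optimal: Huang→QA role (92 pts), Quispe→Ops role (56 pts), Farahani→Lead role (64 pts), Jensen→Data role (73 pts), Watson→Design role (98 pts) — total 92+56+64+73+98 = 383 pts.
Column-greedy (each role in turn goes to its best remaining employee) gives 337 pts, worse by 46.
Swapping Quispe↔Jensen (Quispe→Data role 43 pts, Jensen→Ops role 39 pts) loses 47.
No other one-to-one assignment exceeds 383 pts.
Quispe's own top role is QA role (60 pts), but forcing Quispe→QA role and reassigning the rest optimally gives only 346 pts — worse by 37.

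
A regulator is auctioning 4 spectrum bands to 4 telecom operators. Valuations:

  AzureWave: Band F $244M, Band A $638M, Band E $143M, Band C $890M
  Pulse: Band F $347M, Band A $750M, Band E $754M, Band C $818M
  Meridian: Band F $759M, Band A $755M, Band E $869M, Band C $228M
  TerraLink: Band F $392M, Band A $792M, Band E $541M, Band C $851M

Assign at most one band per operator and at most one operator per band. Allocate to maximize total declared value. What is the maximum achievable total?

Optimal: AzureWave→Band C ($890M), Pulse→Band E ($754M), Meridian→Band F ($759M), TerraLink→Band A ($792M) — total 890+754+759+792 = $3195M.
Max-entry greedy (repeatedly take the single best remaining cell) gives $2898M, worse by 297.
No other one-to-one assignment exceeds $3195M.

Max total: $3195M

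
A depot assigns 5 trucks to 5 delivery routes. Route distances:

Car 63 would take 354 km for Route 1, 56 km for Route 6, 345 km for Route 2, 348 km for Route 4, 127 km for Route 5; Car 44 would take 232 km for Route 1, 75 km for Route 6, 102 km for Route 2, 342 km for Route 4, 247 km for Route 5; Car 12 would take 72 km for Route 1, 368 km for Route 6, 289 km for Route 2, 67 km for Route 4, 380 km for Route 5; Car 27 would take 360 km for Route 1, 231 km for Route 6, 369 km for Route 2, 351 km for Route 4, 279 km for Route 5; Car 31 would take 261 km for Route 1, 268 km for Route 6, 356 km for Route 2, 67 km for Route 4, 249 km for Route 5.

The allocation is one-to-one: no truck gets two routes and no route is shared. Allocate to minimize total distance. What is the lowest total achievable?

Minimum total: 576 km

Optimal: Car 63→Route 6 (56 km), Car 44→Route 2 (102 km), Car 12→Route 1 (72 km), Car 27→Route 5 (279 km), Car 31→Route 4 (67 km) — total 56+102+72+279+67 = 576 km.
Row-greedy (each truck in turn takes its cheapest remaining route) gives 765 km, worse by 189.
No other one-to-one assignment undercuts 576 km.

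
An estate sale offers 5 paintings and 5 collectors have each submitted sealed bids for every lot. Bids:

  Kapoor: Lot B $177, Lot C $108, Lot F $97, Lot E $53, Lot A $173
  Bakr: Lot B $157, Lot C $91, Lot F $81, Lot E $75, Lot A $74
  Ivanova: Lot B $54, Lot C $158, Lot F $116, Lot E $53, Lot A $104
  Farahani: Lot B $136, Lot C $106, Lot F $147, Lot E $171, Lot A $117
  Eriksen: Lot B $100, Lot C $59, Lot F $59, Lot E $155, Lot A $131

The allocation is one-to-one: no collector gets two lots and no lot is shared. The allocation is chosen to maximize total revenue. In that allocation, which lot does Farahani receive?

Optimal: Kapoor→Lot A ($173), Bakr→Lot B ($157), Ivanova→Lot C ($158), Farahani→Lot F ($147), Eriksen→Lot E ($155) — total 173+157+158+147+155 = $790.
Max-entry greedy (repeatedly take the single best remaining cell) gives $718, worse by 72.
Swapping Kapoor↔Bakr (Kapoor→Lot B $177, Bakr→Lot A $74) loses 79.
Farahani's own top lot is Lot E ($171), but forcing Farahani→Lot E and reassigning the rest optimally gives only $718 — worse by 72.

Farahani receives Lot F.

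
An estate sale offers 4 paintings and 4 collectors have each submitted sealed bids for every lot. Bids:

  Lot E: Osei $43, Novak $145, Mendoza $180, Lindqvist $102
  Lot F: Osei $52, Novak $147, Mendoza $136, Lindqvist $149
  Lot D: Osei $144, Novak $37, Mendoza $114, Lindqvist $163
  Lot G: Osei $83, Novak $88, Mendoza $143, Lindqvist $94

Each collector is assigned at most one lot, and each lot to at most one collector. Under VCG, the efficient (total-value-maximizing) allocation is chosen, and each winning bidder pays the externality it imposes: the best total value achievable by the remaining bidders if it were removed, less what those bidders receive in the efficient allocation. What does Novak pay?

Efficient allocation: Osei→Lot D ($144), Novak→Lot E ($145), Mendoza→Lot G ($143), Lindqvist→Lot F ($149); total welfare W = $581.
Novak receives Lot E at value $145, so the others get W − 145 = $436.
Without Novak: best allocation of the remaining 3 bidders over all 4 lots is Osei→Lot D ($144), Mendoza→Lot E ($180), Lindqvist→Lot F ($149), total $473.
VCG payment = (others' best without Novak) − (others' welfare with Novak) = 473 − 436 = $37.

Novak pays $37.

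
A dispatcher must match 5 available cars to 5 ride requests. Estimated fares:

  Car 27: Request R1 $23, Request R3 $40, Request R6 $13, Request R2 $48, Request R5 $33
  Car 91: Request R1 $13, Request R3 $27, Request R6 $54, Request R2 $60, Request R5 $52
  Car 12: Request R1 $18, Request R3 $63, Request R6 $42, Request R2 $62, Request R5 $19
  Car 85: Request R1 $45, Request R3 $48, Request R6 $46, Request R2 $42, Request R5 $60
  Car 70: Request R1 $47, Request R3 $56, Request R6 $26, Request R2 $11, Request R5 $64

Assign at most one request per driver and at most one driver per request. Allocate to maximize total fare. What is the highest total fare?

Max total: $274

Treat this as an assignment problem: match each driver to one request.
Optimal: Car 27→Request R2 ($48), Car 91→Request R6 ($54), Car 12→Request R3 ($63), Car 85→Request R1 ($45), Car 70→Request R5 ($64) — total 48+54+63+45+64 = $274.
Column-greedy (each request in turn goes to its best remaining driver) gives $272, worse by 2.
Swapping Car 70↔Car 85 (Car 70→Request R1 $47, Car 85→Request R5 $60) loses 2.
Every other assignment is strictly worse.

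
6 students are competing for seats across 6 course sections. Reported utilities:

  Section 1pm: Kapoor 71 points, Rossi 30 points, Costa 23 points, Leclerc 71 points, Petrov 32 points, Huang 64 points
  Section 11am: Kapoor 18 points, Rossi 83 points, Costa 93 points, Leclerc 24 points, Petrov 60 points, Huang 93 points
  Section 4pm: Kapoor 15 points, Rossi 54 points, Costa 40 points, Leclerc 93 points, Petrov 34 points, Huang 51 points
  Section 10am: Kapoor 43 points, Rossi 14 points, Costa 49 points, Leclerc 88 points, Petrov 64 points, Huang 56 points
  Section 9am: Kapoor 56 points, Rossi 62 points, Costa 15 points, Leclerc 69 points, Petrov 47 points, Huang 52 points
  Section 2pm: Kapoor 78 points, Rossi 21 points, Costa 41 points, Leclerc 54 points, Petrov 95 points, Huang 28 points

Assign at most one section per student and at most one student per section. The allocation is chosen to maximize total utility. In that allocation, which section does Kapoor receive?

This is a one-to-one assignment (maximum-weight bipartite matching).
Optimal: Kapoor→Section 1pm (71 points), Rossi→Section 9am (62 points), Costa→Section 11am (93 points), Leclerc→Section 4pm (93 points), Petrov→Section 2pm (95 points), Huang→Section 10am (56 points) — total 71+62+93+93+95+56 = 470 points.
Row-greedy (each student in turn takes its best remaining section) gives 414 points, worse by 56.
Next-best assignment: Kapoor→Section 1pm, Rossi→Section 9am, Costa→Section 10am, Leclerc→Section 4pm, Petrov→Section 2pm, Huang→Section 11am = 463 points.
Swapping Rossi↔Kapoor (Rossi→Section 1pm 30 points, Kapoor→Section 9am 56 points) loses 47.
Every other assignment is strictly worse.
Kapoor's own top section is Section 2pm (78 points), but forcing Kapoor→Section 2pm and reassigning the rest optimally gives only 454 points — worse by 16.

Kapoor receives Section 1pm.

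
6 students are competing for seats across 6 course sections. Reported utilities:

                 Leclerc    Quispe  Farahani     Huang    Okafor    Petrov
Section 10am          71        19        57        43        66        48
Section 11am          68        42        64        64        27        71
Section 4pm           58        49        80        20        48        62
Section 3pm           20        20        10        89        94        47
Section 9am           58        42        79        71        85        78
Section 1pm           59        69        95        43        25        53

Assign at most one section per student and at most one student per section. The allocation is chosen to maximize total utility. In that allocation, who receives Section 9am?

This is a one-to-one assignment (maximum-weight bipartite matching).
Optimal: Leclerc→Section 10am (71 points), Quispe→Section 1pm (69 points), Farahani→Section 4pm (80 points), Huang→Section 3pm (89 points), Okafor→Section 9am (85 points), Petrov→Section 11am (71 points) — total 71+69+80+89+85+71 = 465 points.
Column-greedy (each section in turn goes to its best remaining student) gives 456 points, worse by 9.
Every other assignment is strictly worse.
Okafor's own top section is Section 3pm (94 points), but forcing Okafor→Section 3pm and reassigning the rest optimally gives only 456 points — worse by 9.

Okafor receives Section 9am.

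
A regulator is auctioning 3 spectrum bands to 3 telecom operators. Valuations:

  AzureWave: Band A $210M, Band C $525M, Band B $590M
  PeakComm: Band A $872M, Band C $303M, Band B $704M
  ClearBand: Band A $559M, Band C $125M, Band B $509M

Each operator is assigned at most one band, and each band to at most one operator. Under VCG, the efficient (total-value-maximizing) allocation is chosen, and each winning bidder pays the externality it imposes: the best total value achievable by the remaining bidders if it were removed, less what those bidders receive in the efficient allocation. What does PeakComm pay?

PeakComm pays $115M.

Efficient allocation: AzureWave→Band C ($525M), PeakComm→Band A ($872M), ClearBand→Band B ($509M); total welfare W = $1906M.
PeakComm receives Band A at value $872M, so the others get W − 872 = $1034M.
Without PeakComm: best allocation of the remaining 2 bidders over all 3 bands is AzureWave→Band B ($590M), ClearBand→Band A ($559M), total $1149M.
VCG payment = (others' best without PeakComm) − (others' welfare with PeakComm) = 1149 − 1034 = $115M.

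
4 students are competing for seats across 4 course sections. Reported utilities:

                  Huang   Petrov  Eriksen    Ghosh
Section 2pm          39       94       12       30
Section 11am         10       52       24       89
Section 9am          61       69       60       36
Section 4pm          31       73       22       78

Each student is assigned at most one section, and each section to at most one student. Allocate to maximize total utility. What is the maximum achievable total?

Maximum total: 274 points

This is a one-to-one assignment (maximum-weight bipartite matching).
Optimal: Huang→Section 4pm (31 points), Petrov→Section 2pm (94 points), Eriksen→Section 9am (60 points), Ghosh→Section 11am (89 points) — total 31+94+60+89 = 274 points.
Row-greedy (each student in turn takes its best remaining section) gives 257 points, worse by 17.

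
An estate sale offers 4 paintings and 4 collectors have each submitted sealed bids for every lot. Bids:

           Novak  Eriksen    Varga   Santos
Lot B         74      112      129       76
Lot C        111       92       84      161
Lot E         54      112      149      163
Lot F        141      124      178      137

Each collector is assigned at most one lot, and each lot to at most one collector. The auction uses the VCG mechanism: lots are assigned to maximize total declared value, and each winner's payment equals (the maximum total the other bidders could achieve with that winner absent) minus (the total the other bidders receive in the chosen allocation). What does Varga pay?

Efficient allocation: Novak→Lot C ($111), Eriksen→Lot B ($112), Varga→Lot F ($178), Santos→Lot E ($163); total welfare W = $564.
Varga receives Lot F at value $178, so the others get W − 178 = $386.
Without Varga: best allocation of the remaining 3 bidders over all 4 lots is Novak→Lot F ($141), Eriksen→Lot B ($112), Santos→Lot E ($163), total $416.
VCG payment = (others' best without Varga) − (others' welfare with Varga) = 416 − 386 = $30.

Varga pays $30.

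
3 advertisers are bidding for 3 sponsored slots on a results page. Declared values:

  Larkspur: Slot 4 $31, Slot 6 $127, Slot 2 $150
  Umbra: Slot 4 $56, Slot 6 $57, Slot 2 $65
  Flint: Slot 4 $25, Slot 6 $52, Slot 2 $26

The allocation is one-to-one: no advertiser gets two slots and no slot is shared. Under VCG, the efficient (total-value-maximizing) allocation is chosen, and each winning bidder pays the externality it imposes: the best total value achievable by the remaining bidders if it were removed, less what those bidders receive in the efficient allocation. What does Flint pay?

Efficient allocation: Larkspur→Slot 2 ($150), Umbra→Slot 4 ($56), Flint→Slot 6 ($52); total welfare W = $258.
Flint receives Slot 6 at value $52, so the others get W − 52 = $206.
Without Flint: best allocation of the remaining 2 bidders over all 3 slots is Larkspur→Slot 2 ($150), Umbra→Slot 6 ($57), total $207.
VCG payment = (others' best without Flint) − (others' welfare with Flint) = 207 − 206 = $1.

Flint pays $1.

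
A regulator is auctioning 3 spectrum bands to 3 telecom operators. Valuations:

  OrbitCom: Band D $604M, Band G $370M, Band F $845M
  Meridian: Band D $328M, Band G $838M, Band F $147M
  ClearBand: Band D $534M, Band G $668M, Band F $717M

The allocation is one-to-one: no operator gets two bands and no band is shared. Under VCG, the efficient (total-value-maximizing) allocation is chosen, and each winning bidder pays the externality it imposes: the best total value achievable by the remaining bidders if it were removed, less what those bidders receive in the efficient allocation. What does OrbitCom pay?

OrbitCom pays $183M.

Efficient allocation: OrbitCom→Band F ($845M), Meridian→Band G ($838M), ClearBand→Band D ($534M); total welfare W = $2217M.
OrbitCom receives Band F at value $845M, so the others get W − 845 = $1372M.
Without OrbitCom: best allocation of the remaining 2 bidders over all 3 bands is Meridian→Band G ($838M), ClearBand→Band F ($717M), total $1555M.
VCG payment = (others' best without OrbitCom) − (others' welfare with OrbitCom) = 1555 − 1372 = $183M.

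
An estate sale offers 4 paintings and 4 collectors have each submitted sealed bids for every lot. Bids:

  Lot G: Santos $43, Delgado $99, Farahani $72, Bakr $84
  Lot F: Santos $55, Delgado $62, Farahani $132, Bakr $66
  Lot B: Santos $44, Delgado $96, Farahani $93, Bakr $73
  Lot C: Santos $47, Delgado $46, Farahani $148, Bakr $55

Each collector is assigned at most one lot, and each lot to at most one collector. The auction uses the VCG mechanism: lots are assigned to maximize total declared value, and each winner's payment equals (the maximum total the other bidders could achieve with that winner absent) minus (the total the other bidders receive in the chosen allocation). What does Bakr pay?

Efficient allocation: Santos→Lot F ($55), Delgado→Lot B ($96), Farahani→Lot C ($148), Bakr→Lot G ($84); total welfare W = $383.
Bakr receives Lot G at value $84, so the others get W − 84 = $299.
Without Bakr: best allocation of the remaining 3 bidders over all 4 lots is Santos→Lot F ($55), Delgado→Lot G ($99), Farahani→Lot C ($148), total $302.
VCG payment = (others' best without Bakr) − (others' welfare with Bakr) = 302 − 299 = $3.

Bakr pays $3.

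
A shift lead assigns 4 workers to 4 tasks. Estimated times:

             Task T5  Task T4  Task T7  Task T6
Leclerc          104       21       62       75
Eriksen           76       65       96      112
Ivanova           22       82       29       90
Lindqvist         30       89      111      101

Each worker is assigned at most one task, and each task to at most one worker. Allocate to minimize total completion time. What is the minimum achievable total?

Min total: 192 min

Optimal: Leclerc→Task T4 (21 min), Eriksen→Task T6 (112 min), Ivanova→Task T7 (29 min), Lindqvist→Task T5 (30 min) — total 21+112+29+30 = 192 min.
Row-greedy (each worker in turn takes its cheapest remaining task) gives 227 min, worse by 35.
Next-best assignment: Leclerc→Task T6, Eriksen→Task T4, Ivanova→Task T7, Lindqvist→Task T5 = 199 min.
Swapping Leclerc↔Eriksen (Leclerc→Task T6 75 min, Eriksen→Task T4 65 min) adds 7.
No other one-to-one assignment undercuts 192 min.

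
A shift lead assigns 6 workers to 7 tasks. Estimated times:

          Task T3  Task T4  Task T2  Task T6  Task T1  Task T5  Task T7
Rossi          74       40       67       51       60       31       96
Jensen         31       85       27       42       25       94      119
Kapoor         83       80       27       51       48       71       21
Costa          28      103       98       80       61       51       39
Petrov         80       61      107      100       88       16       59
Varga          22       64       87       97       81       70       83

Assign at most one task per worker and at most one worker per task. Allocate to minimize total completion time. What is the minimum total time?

Minimum total: 169 min

Optimal: Rossi→Task T4 (40 min), Jensen→Task T1 (25 min), Kapoor→Task T2 (27 min), Costa→Task T7 (39 min), Petrov→Task T5 (16 min), Varga→Task T3 (22 min) — total 40+25+27+39+16+22 = 169 min.
Row-greedy (each worker in turn takes its cheapest remaining task) gives 253 min, worse by 84.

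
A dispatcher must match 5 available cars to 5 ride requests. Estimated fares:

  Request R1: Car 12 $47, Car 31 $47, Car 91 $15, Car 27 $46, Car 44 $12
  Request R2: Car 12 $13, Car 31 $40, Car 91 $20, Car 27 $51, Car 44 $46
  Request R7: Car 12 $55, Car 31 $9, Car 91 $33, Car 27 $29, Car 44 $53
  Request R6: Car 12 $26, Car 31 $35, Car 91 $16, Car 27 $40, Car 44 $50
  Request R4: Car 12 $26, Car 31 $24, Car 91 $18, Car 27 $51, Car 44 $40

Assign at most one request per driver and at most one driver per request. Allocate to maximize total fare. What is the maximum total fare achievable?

Max total: $223

Optimal: Car 12→Request R7 ($55), Car 31→Request R1 ($47), Car 91→Request R2 ($20), Car 27→Request R4 ($51), Car 44→Request R6 ($50) — total 55+47+20+51+50 = $223.
Max-entry greedy (repeatedly take the single best remaining cell) gives $221, worse by 2.
Next-best assignment: Car 12→Request R1, Car 31→Request R2, Car 91→Request R7, Car 27→Request R4, Car 44→Request R6 = $221.
Checked against all permutations: $223 is optimal.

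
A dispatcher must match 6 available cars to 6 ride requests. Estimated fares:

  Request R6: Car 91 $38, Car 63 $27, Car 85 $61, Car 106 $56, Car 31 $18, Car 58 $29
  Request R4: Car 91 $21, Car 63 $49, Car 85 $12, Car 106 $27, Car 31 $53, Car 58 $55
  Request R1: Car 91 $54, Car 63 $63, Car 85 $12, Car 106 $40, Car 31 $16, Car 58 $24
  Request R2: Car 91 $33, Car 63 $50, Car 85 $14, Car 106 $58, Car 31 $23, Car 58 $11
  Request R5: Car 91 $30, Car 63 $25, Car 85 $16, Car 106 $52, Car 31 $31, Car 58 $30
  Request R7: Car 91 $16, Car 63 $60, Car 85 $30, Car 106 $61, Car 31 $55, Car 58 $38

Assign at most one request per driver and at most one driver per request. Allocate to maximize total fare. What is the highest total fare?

This is a one-to-one assignment (maximum-weight bipartite matching).
Optimal: Car 91→Request R1 ($54), Car 63→Request R2 ($50), Car 85→Request R6 ($61), Car 106→Request R5 ($52), Car 31→Request R7 ($55), Car 58→Request R4 ($55) — total 54+50+61+52+55+55 = $327.
Max-entry greedy (repeatedly take the single best remaining cell) gives $304, worse by 23.
Swapping Car 63↔Car 91 (Car 63→Request R1 $63, Car 91→Request R2 $33) loses 8.

Max total: $327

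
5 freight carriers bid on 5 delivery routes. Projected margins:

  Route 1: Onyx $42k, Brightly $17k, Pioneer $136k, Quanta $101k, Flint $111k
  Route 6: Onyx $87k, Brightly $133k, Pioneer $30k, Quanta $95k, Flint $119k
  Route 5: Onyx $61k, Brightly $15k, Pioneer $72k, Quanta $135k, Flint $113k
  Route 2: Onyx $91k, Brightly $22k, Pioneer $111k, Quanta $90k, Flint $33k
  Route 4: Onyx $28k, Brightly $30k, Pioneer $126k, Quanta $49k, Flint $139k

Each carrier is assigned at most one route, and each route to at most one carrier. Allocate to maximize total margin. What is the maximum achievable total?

Max total: $634k

Optimal: Onyx→Route 2 ($91k), Brightly→Route 6 ($133k), Pioneer→Route 1 ($136k), Quanta→Route 5 ($135k), Flint→Route 4 ($139k) — total 91+133+136+135+139 = $634k.
Checked against all permutations: $634k is optimal.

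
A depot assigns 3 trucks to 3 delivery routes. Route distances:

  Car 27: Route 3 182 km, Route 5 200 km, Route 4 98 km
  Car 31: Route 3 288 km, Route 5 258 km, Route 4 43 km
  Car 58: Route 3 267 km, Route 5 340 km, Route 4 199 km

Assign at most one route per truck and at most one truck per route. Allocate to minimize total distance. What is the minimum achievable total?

Optimal: Car 27→Route 5 (200 km), Car 31→Route 4 (43 km), Car 58→Route 3 (267 km) — total 200+43+267 = 510 km.
Min-entry greedy (repeatedly take the single cheapest remaining cell) gives 565 km, worse by 55.
Swapping Car 31↔Car 27 (Car 31→Route 5 258 km, Car 27→Route 4 98 km) adds 113.

Min total: 510 km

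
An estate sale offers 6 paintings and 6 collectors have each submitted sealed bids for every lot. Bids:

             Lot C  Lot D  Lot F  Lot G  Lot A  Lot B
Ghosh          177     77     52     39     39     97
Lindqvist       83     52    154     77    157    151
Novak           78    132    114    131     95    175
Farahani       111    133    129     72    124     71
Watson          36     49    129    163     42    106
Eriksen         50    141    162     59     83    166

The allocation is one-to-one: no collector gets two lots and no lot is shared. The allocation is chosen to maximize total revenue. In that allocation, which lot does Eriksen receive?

Eriksen receives Lot F.

Optimal: Ghosh→Lot C ($177), Lindqvist→Lot A ($157), Novak→Lot B ($175), Farahani→Lot D ($133), Watson→Lot G ($163), Eriksen→Lot F ($162) — total 177+157+175+133+163+162 = $967.
Column-greedy (each lot in turn goes to its best remaining collector) gives $934, worse by 33.
Eriksen's own top lot is Lot B ($166), but forcing Eriksen→Lot B and reassigning the rest optimally gives only $924 — worse by 43.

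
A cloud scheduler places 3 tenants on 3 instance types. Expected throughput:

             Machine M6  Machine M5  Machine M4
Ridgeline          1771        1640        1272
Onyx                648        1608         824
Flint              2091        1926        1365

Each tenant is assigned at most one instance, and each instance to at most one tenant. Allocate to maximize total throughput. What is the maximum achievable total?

Optimal: Ridgeline→Machine M4 (1272 ops/s), Onyx→Machine M5 (1608 ops/s), Flint→Machine M6 (2091 ops/s) — total 1272+1608+2091 = 4971 ops/s.
Row-greedy (each tenant in turn takes its best remaining instance) gives 4744 ops/s, worse by 227.
Swapping Ridgeline↔Onyx (Ridgeline→Machine M5 1640 ops/s, Onyx→Machine M4 824 ops/s) loses 416.
Every other assignment is strictly worse.

Max total: 4971 ops/s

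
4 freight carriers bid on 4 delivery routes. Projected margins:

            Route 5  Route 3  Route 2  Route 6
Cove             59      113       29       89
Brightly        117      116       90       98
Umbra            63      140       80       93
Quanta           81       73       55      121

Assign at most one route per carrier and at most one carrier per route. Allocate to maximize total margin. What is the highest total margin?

Optimal: Cove→Route 3 ($113k), Brightly→Route 5 ($117k), Umbra→Route 2 ($80k), Quanta→Route 6 ($121k) — total 113+117+80+121 = $431k.
Row-greedy (each carrier in turn takes its best remaining route) gives $378k, worse by 53.
No other one-to-one assignment exceeds $431k.

Max total: $431k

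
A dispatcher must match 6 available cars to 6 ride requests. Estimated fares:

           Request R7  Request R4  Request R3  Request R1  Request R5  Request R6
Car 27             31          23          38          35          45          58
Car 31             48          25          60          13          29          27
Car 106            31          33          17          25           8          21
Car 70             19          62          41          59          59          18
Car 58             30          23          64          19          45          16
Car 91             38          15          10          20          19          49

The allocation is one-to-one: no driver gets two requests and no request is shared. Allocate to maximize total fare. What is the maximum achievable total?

Maximum total: $298

Optimal: Car 27→Request R5 ($45), Car 31→Request R7 ($48), Car 106→Request R4 ($33), Car 70→Request R1 ($59), Car 58→Request R3 ($64), Car 91→Request R6 ($49) — total 45+48+33+59+64+49 = $298.
Column-greedy (each request in turn goes to its best remaining driver) gives $249, worse by 49.
Next-best assignment: Car 27→Request R5, Car 31→Request R7, Car 106→Request R1, Car 70→Request R4, Car 58→Request R3, Car 91→Request R6 = $293.
Checked against all permutations: $298 is optimal.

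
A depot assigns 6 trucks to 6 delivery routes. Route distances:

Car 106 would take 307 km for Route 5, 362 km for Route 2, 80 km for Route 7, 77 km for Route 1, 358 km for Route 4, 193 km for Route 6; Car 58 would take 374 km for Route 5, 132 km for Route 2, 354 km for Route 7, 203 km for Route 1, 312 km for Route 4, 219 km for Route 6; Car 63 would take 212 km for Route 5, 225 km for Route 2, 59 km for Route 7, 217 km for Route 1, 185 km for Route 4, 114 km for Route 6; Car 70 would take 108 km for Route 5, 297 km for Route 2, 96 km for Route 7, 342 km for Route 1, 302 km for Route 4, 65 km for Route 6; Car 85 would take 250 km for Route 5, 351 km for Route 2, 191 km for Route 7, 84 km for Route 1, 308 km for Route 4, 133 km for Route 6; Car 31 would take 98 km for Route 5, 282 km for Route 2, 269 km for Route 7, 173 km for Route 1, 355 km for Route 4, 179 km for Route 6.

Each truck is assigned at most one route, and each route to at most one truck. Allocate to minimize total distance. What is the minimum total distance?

Optimal: Car 106→Route 7 (80 km), Car 58→Route 2 (132 km), Car 63→Route 4 (185 km), Car 70→Route 6 (65 km), Car 85→Route 1 (84 km), Car 31→Route 5 (98 km) — total 80+132+185+65+84+98 = 644 km.
Column-greedy (each route in turn goes to its cheapest remaining truck) gives 801 km, worse by 157.
Swapping Car 106↔Car 58 (Car 106→Route 2 362 km, Car 58→Route 7 354 km) adds 504.

Min total: 644 km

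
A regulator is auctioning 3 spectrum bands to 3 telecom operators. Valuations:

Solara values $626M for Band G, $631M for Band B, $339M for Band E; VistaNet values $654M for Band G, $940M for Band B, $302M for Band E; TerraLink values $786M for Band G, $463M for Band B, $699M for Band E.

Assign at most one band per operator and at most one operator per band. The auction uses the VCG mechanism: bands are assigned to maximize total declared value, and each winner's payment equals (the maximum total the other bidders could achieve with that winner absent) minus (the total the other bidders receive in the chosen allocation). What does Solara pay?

Solara pays $87M.

Efficient allocation: Solara→Band G ($626M), VistaNet→Band B ($940M), TerraLink→Band E ($699M); total welfare W = $2265M.
Solara receives Band G at value $626M, so the others get W − 626 = $1639M.
Without Solara: best allocation of the remaining 2 bidders over all 3 bands is VistaNet→Band B ($940M), TerraLink→Band G ($786M), total $1726M.
VCG payment = (others' best without Solara) − (others' welfare with Solara) = 1726 − 1639 = $87M.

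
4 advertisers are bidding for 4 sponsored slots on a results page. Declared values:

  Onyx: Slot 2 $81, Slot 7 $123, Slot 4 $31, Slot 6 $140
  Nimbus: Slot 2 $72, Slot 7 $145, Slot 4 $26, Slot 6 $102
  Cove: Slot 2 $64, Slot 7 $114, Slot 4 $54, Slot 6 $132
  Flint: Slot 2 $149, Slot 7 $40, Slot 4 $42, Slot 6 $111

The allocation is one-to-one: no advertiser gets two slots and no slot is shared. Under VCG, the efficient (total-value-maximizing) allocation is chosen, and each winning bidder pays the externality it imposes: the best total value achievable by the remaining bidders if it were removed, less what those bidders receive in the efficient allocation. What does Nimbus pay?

Nimbus pays $61.

Efficient allocation: Onyx→Slot 6 ($140), Nimbus→Slot 7 ($145), Cove→Slot 4 ($54), Flint→Slot 2 ($149); total welfare W = $488.
Nimbus receives Slot 7 at value $145, so the others get W − 145 = $343.
Without Nimbus: best allocation of the remaining 3 bidders over all 4 slots is Onyx→Slot 7 ($123), Cove→Slot 6 ($132), Flint→Slot 2 ($149), total $404.
VCG payment = (others' best without Nimbus) − (others' welfare with Nimbus) = 404 − 343 = $61.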